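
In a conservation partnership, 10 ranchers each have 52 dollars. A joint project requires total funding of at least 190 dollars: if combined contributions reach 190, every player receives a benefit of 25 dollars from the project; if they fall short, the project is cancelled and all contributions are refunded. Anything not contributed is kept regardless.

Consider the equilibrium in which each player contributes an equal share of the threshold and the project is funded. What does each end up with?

Equal share of the threshold: 190/10 = 19.
At this profile no one gains by cutting their contribution: any cut drops the total below 190, the project is cancelled, contributions are refunded, and the deviator ends with 52, which is less than 52 − 19 + 25 = 58. Contributing more than 19 just wastes the excess. So contributing exactly 19 is a best response.
Each player's payoff: 52 − 19 + 25 = 58.

58 dollars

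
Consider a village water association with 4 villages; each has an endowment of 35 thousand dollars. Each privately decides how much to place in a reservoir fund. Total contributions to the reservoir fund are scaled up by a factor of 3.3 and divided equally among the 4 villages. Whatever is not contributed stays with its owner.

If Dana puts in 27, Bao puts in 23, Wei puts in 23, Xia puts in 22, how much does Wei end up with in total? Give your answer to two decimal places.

90.38 thousand dollars

Total contributed: 27 + 23 + 23 + 22 = 95.
Each receives 3.3 × 95 / 4 = 78.38 from the reservoir fund.
Wei keeps 35 − 23 = 12, so Wei's payoff is 12 + 78.38 = 90.38.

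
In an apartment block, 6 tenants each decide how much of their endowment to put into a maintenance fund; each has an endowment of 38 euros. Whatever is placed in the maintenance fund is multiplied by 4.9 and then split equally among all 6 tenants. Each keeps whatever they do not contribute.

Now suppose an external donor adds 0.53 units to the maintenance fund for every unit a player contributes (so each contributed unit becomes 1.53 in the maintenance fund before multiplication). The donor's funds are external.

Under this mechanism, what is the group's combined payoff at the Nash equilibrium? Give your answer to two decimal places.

With the mechanism, a contributed unit returns 4.9 × 1.53 / 6 = 1.2495 per unit of net cost to the contributor — now above 1 — so contributing fully is weakly dominant for every player.
So the Nash equilibrium is full contribution by all 6; the group earns 4.9 × 1.53 × 228 = 1709.32.

1709.32 euros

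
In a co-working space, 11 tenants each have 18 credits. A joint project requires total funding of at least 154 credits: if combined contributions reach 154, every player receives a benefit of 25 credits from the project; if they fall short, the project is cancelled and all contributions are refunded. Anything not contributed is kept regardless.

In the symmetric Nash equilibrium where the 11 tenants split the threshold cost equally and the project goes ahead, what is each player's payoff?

29 credits

Equal share of the threshold: 154/11 = 14.
At this profile no one gains by cutting their contribution: any cut drops the total below 154, the project is cancelled, contributions are refunded, and the deviator ends with 18, which is less than 18 − 14 + 25 = 29. Contributing more than 14 just wastes the excess. So contributing exactly 14 is a best response.
Each player's payoff: 18 − 14 + 25 = 29.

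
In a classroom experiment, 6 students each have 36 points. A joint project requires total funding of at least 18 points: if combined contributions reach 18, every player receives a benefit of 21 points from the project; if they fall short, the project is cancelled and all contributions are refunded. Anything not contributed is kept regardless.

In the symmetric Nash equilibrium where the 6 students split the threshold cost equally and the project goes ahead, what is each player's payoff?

Equal share of the threshold: 18/6 = 3.
At this profile no one gains by cutting their contribution: any cut drops the total below 18, the project is cancelled, contributions are refunded, and the deviator ends with 36, which is less than 36 − 3 + 21 = 54. Contributing more than 3 just wastes the excess. So contributing exactly 3 is a best response.
Each player's payoff: 36 − 3 + 21 = 54.

54 points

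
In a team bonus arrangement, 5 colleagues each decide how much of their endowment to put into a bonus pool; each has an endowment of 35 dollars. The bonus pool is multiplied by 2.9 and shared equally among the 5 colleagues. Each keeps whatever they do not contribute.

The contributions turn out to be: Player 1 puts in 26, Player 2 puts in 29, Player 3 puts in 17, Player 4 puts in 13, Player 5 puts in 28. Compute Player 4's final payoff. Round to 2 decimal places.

Total contributed: 26 + 29 + 17 + 13 + 28 = 113.
Each receives 2.9 × 113 / 5 = 65.54 from the bonus pool.
Player 4 keeps 35 − 13 = 22, so Player 4's payoff is 22 + 65.54 = 87.54.

87.54 dollars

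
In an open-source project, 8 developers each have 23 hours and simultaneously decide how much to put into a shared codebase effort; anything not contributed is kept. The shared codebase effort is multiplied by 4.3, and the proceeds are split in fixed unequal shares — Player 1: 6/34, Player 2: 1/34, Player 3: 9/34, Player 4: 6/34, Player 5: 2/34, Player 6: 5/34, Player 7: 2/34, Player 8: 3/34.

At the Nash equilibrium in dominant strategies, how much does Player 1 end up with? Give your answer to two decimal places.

For player j, contributing a unit is worthwhile iff 4.3 × (j's share) ≥ 1, i.e. iff j's share is at least 0.2326.
The only share above 0.2326 is Player 3's 9/34, contributing 23; the remaining 7 contribute 0. Total contributed: 23.
Player 1 keeps 23 and receives 4.3 × 23 × 6/34 = 17.45 from the shared codebase effort, for a payoff of 40.45.

40.45 hours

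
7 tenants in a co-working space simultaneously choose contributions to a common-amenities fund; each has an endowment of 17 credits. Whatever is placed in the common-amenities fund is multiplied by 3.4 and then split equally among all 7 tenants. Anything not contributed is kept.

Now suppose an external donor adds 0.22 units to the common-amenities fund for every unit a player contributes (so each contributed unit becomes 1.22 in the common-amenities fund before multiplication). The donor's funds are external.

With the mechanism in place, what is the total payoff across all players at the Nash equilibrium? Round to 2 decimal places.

119.00 credits

Even with the mechanism, each unit contributed returns only 3.4 × 1.22 / 7 = 0.5926 per unit of net cost, so contributing nothing is still dominant.
At the Nash equilibrium no one contributes; group total payoff = 7 × 17 = 119.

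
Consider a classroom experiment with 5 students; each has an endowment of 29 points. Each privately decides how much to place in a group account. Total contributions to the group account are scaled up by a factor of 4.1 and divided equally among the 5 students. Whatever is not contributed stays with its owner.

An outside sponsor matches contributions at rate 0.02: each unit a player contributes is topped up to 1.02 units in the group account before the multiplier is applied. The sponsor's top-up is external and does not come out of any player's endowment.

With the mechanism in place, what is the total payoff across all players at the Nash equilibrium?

145.00 points

The effective private return is 4.1 × 1.02 / 5 = 0.8364, which is still under 1, so the mechanism doesn't change anyone's dominant strategy: zero contribution.
Everyone keeps their endowment and the group total is 5 × 29 = 145.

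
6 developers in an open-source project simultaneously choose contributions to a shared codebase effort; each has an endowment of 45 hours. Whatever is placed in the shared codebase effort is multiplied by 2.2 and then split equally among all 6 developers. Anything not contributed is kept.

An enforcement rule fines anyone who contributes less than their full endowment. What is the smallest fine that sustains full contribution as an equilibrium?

Given the others contribute fully, the best deviation is to contribute 0 (any partial contribution still incurs the fine and gives up units whose private return 0.3667 is below 1).
Deviating from 45 to 0 saves 45 hours but forfeits the deviator's share of the drop in the shared codebase effort: 2.2/6 × 45 = 16.50.
So the deviation gain is 45 − 16.50 = 28.50, and the fine must be at least 28.50 hours to wipe it out.

28.50 hours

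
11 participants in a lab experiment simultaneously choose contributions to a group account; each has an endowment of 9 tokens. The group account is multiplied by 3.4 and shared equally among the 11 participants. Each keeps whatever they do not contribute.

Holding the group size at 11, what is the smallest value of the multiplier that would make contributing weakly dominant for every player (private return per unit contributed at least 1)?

A contributed unit returns (multiplier)/11 to its contributor.
This reaches 1 exactly when the multiplier is 11.

11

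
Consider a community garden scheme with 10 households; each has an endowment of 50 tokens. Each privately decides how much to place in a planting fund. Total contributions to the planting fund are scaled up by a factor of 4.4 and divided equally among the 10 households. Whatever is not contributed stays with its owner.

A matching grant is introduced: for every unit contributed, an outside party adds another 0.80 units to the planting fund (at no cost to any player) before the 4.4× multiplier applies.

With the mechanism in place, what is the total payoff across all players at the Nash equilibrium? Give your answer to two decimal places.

The effective private return is 4.4 × 1.80 / 10 = 0.7920, which is still under 1, so the mechanism doesn't change anyone's dominant strategy: zero contribution.
Everyone keeps their endowment and the group total is 10 × 50 = 500.

500.00 tokens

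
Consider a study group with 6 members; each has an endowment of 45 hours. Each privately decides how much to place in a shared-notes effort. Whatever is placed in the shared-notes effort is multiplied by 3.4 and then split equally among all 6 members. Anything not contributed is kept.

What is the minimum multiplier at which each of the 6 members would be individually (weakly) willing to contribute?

6

A contributed unit returns (multiplier)/6 to its contributor.
This reaches 1 exactly when the multiplier is 6.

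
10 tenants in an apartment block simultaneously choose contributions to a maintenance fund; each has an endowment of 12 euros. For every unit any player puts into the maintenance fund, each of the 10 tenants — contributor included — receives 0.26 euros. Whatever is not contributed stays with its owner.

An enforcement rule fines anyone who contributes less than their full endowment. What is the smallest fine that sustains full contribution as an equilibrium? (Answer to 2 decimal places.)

8.88 euros

Given the others contribute fully, the best deviation is to contribute 0 (any partial contribution still incurs the fine and gives up units whose private return 0.26 is below 1).
Deviating from 12 to 0 saves 12 euros but forfeits the deviator's share of the drop in the maintenance fund: 0.26 × 12 = 3.12.
So the deviation gain is 12 − 3.12 = 8.88, and the fine must be at least 8.88 euros to wipe it out.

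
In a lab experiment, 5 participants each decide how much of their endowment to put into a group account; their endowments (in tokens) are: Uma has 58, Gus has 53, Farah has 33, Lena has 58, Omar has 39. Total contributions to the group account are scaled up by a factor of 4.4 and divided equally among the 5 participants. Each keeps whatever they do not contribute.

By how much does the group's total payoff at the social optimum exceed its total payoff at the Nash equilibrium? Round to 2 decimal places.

819.40 tokens

The private return per contributed unit is 4.4/5 = 0.8800 < 1 for every player regardless of endowment, so the Nash equilibrium is zero contribution and the group total is Σ E_j = 58 + 53 + 33 + 58 + 39 = 241.
Each contributed unit returns 4.400 to the group, so the social optimum is full contribution by everyone: group total = 4.400 × 241 = 1060.40.
Efficiency loss = (4.400 − 1) × 241 = 819.40.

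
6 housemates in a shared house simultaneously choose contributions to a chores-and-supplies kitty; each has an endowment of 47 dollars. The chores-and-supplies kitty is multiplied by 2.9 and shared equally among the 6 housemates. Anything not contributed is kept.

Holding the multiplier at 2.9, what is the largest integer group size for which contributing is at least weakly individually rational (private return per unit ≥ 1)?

Private return per unit is 2.9/(group size), which is ≥ 1 whenever the group size is ≤ 2.9.
The largest such integer is 2.

2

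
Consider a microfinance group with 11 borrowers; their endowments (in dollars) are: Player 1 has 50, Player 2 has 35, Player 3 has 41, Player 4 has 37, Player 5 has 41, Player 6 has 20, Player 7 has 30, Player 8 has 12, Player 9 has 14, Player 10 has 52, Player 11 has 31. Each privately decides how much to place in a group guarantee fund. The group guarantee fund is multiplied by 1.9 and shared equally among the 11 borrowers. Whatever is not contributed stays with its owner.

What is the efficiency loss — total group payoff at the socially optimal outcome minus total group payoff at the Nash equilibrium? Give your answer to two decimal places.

The private return per contributed unit is 1.9/11 = 0.1727 < 1 for every player regardless of endowment, so the Nash equilibrium is zero contribution and the group total is Σ E_j = 50 + 35 + 41 + 37 + 41 + 20 + 30 + 12 + 14 + 52 + 31 = 363.
Each contributed unit returns 1.900 to the group, so the social optimum is full contribution by everyone: group total = 1.900 × 363 = 689.70.
Efficiency loss = (1.900 − 1) × 363 = 326.70.

326.70 dollars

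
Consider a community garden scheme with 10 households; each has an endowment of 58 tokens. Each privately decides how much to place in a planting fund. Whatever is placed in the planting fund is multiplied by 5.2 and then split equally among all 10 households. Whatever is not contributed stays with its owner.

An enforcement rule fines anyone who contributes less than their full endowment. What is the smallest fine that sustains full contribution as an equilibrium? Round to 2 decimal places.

27.84 tokens

Given the others contribute fully, the best deviation is to contribute 0 (any partial contribution still incurs the fine and gives up units whose private return 0.5200 is below 1).
Deviating from 58 to 0 saves 58 tokens but forfeits the deviator's share of the drop in the planting fund: 5.2/10 × 58 = 30.16.
So the deviation gain is 58 − 30.16 = 27.84, and the fine must be at least 27.84 tokens to wipe it out.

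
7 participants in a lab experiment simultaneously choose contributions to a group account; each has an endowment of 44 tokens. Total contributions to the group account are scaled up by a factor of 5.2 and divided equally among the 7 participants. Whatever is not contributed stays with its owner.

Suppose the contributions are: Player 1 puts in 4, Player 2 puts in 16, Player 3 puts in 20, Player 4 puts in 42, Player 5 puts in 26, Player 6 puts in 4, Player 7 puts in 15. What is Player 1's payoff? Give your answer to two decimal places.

Total contributed: 4 + 16 + 20 + 42 + 26 + 4 + 15 = 127.
Each receives 5.2 × 127 / 7 = 94.34 from the group account.
Player 1 keeps 44 − 4 = 40, so Player 1's payoff is 40 + 94.34 = 134.34.

134.34 tokens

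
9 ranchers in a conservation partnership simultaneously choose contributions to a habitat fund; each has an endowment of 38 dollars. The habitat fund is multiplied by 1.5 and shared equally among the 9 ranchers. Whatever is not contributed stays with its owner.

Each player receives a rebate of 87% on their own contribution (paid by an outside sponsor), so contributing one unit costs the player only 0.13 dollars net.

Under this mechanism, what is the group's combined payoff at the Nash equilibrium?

810.54 dollars

The effective private return per unit is now (1.5/9) / 0.13 = 1.2821 > 1, so every player's dominant strategy flips to full contribution.
At the Nash equilibrium everyone contributes 38. Group total payoff = 9 × (38 × 0.87 + 1.5 × 38) = 810.54.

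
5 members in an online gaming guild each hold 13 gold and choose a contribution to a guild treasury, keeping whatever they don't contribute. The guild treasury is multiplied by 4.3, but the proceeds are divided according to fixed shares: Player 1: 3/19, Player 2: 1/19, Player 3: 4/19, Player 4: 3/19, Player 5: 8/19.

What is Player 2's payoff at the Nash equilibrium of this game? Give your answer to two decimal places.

15.94 gold

Each unit j contributes comes back to j as 4.3 × (j's share), so j prefers to contribute only if that share exceeds 1/4.3 = 0.2326; otherwise keeping the unit dominates.
Only Player 5 (8/19) clears that bar, contributing 13; the remaining 4 contribute 0. Total contributed: 13.
Player 2 keeps 13 and receives 4.3 × 13 × 1/19 = 2.94 from the guild treasury, for a payoff of 15.94.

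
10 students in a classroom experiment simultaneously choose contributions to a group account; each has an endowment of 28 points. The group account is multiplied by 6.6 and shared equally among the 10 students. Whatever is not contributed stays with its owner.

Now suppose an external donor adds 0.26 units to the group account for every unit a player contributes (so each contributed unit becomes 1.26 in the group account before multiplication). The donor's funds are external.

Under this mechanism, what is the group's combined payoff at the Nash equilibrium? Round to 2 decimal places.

280.00 points

The effective private return is 6.6 × 1.26 / 10 = 0.8316, which is still under 1, so the mechanism doesn't change anyone's dominant strategy: zero contribution.
Everyone keeps their endowment and the group total is 10 × 28 = 280.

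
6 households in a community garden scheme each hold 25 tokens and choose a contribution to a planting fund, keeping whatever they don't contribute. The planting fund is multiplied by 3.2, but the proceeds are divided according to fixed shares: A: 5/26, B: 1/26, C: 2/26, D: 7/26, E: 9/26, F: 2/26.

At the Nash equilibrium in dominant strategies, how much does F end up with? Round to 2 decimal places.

A player with share s gets back 3.2·s per unit contributed, so full contribution is dominant for anyone with s > 1/3.2 = 0.3125 and zero contribution is dominant for anyone below.
The only share above 0.3125 is E's 9/26, contributing 25; the remaining 5 contribute 0. Total contributed: 25.
F keeps 25 and receives 3.2 × 25 × 2/26 = 6.15 from the planting fund, for a payoff of 31.15.

31.15 tokens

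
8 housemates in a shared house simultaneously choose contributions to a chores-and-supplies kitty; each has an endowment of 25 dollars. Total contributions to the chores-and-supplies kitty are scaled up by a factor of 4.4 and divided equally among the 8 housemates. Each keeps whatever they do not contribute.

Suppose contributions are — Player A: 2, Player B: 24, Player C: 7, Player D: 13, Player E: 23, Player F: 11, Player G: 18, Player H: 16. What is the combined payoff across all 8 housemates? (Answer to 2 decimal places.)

Total contributed: 2 + 24 + 7 + 13 + 23 + 11 + 18 + 16 = 114; total kept: 8 × 25 − 114 = 86.
The chores-and-supplies kitty pays out 4.4 × 114 = 501.60 in aggregate.
Group total = 86 + 501.60 = 587.60.

587.60 dollars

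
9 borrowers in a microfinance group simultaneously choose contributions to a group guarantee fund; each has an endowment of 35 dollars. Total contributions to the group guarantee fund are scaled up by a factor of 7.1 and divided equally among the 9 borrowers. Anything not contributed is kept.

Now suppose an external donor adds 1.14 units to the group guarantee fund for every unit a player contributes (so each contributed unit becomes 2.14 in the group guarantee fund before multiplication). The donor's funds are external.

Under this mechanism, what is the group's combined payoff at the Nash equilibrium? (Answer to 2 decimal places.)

4786.11 dollars

Under the mechanism each unit contributed yields 7.1 × 2.14 / 9 = 1.6882 back to its contributor per unit of net cost, which exceeds 1, making full contribution the dominant choice for everyone.
At the Nash equilibrium everyone contributes 35. Group total payoff = 7.1 × 2.14 × 315 = 4786.11.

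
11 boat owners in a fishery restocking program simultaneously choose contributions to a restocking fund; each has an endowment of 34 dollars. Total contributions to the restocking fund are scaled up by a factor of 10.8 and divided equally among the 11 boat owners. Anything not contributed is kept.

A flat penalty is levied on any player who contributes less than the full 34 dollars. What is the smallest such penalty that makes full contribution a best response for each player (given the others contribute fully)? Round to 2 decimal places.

0.62 dollars

Given the others contribute fully, the best deviation is to contribute 0 (any partial contribution still incurs the fine and gives up units whose private return 0.9818 is below 1).
Deviating from 34 to 0 saves 34 dollars but forfeits the deviator's share of the drop in the restocking fund: 10.8/11 × 34 = 33.38.
So the deviation gain is 34 − 33.38 = 0.62, and the fine must be at least 0.62 dollars to wipe it out.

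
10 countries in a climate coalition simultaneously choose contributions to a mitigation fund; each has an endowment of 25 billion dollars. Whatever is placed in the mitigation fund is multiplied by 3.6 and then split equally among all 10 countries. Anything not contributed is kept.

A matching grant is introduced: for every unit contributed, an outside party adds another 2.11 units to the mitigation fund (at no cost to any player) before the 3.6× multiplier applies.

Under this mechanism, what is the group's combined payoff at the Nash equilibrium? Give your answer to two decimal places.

With the mechanism, a contributed unit returns 3.6 × 3.11 / 10 = 1.1196 per unit of net cost to the contributor — now above 1 — so contributing fully is weakly dominant for every player.
So the Nash equilibrium is full contribution by all 10; the group earns 3.6 × 3.11 × 250 = 2799.00.

2799.00 billion dollars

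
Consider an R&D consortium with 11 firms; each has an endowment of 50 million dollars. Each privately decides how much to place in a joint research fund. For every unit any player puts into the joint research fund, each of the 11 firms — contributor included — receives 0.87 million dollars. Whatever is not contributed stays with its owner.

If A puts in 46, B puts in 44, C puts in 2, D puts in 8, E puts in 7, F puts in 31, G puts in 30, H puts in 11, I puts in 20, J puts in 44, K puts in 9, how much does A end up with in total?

223.24 million dollars

Total contributed: 46 + 44 + 2 + 8 + 7 + 31 + 30 + 11 + 20 + 44 + 9 = 252.
Each receives 0.87 × 252 = 219.24 from the joint research fund.
A keeps 50 − 46 = 4, so A's payoff is 4 + 219.24 = 223.24.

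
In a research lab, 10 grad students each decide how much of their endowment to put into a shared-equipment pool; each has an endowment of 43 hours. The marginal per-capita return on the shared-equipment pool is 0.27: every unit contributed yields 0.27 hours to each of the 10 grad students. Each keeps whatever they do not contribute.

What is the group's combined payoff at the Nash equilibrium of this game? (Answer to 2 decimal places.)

The private return per contributed unit is 0.27 < 1, so contributing 0 is dominant for every player. At the Nash equilibrium everyone keeps their 43, and the group total is 10 × 43 = 430.

430.00 hours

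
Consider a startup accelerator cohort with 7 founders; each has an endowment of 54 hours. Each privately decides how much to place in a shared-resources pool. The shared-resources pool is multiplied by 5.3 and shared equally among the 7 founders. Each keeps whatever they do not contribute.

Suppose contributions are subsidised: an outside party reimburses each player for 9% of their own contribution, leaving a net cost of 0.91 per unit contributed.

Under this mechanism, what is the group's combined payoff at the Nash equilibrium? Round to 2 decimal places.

Even with the mechanism, each unit contributed returns only (5.3/7) / 0.91 = 0.8320 per unit of net cost, so contributing nothing is still dominant.
At the Nash equilibrium no one contributes; group total payoff = 7 × 54 = 378.

378.00 hours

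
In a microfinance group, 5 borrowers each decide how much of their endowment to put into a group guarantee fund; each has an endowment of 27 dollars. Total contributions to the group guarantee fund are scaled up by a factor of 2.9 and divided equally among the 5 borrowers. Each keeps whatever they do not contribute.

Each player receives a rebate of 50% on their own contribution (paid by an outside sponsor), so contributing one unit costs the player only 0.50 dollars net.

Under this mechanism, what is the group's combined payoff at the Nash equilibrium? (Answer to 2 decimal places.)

459.00 dollars

Under the mechanism each unit contributed yields (2.9/5) / 0.50 = 1.1600 back to its contributor per unit of net cost, which exceeds 1, making full contribution the dominant choice for everyone.
At the Nash equilibrium everyone contributes 27. Group total payoff = 5 × (27 × 0.50 + 2.9 × 27) = 459.00.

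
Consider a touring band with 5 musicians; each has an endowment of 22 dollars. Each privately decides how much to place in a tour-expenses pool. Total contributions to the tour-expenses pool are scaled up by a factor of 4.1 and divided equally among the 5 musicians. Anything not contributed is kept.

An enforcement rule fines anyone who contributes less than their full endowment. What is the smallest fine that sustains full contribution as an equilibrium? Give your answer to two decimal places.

3.96 dollars

Given the others contribute fully, the best deviation is to contribute 0 (any partial contribution still incurs the fine and gives up units whose private return 0.8200 is below 1).
Deviating from 22 to 0 saves 22 dollars but forfeits the deviator's share of the drop in the tour-expenses pool: 4.1/5 × 22 = 18.04.
So the deviation gain is 22 − 18.04 = 3.96, and the fine must be at least 3.96 dollars to wipe it out.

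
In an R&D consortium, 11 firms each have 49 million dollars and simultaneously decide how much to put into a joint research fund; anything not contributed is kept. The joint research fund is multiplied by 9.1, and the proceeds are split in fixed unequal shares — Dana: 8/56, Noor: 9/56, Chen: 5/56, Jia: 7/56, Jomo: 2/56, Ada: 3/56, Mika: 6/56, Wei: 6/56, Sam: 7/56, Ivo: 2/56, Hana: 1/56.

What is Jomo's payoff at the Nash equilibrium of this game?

112.70 million dollars

Each unit j contributes comes back to j as 9.1 × (j's share), so j prefers to contribute only if that share exceeds 1/9.1 = 0.1099; otherwise keeping the unit dominates.
Dana, Noor, Jia and Sam are above the threshold, contributing 49 each; the remaining 7 contribute 0. Total contributed: 196.
Jomo keeps 49 and receives 9.1 × 196 × 2/56 = 63.70 from the joint research fund, for a payoff of 112.70.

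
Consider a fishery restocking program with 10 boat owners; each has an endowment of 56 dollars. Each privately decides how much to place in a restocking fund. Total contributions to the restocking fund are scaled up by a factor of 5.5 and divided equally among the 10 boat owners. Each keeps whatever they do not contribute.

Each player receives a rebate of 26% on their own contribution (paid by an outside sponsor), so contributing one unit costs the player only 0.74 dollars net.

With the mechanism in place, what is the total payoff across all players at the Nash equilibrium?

560.00 dollars

With the mechanism, a contributed unit returns (5.5/10) / 0.74 = 0.7432 per unit of net cost — still below 1 — so contributing 0 remains dominant for every player.
Everyone keeps their endowment and the group total is 10 × 56 = 560.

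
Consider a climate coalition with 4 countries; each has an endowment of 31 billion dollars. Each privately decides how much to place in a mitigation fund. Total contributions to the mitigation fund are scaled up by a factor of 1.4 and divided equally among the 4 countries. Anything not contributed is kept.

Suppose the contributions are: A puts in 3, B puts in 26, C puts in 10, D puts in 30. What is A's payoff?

Total contributed: 3 + 26 + 10 + 30 = 69.
Each receives 1.4 × 69 / 4 = 24.15 from the mitigation fund.
A keeps 31 − 3 = 28, so A's payoff is 28 + 24.15 = 52.15.

52.15 billion dollars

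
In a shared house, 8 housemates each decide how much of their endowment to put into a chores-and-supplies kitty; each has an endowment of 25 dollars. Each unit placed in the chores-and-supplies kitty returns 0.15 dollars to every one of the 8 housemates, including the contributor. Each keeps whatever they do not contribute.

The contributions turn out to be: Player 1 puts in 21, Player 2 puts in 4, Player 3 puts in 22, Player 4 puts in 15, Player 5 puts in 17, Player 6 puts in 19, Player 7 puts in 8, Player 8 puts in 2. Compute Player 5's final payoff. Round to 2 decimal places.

24.20 dollars

Total contributed: 21 + 4 + 22 + 15 + 17 + 19 + 8 + 2 = 108.
Each receives 0.15 × 108 = 16.20 from the chores-and-supplies kitty.
Player 5 keeps 25 − 17 = 8, so Player 5's payoff is 8 + 16.20 = 24.20.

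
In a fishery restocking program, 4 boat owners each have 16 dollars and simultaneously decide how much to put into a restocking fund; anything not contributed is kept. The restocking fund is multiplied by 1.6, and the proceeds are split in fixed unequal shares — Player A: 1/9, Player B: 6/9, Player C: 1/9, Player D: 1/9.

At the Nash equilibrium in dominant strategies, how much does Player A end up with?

18.84 dollars

Each unit j contributes comes back to j as 1.6 × (j's share), so j prefers to contribute only if that share exceeds 1/1.6 = 0.6250; otherwise keeping the unit dominates.
Player B alone (share 6/9) is above the threshold, contributing 16; the remaining 3 contribute 0. Total contributed: 16.
Player A keeps 16 and receives 1.6 × 16 × 1/9 = 2.84 from the restocking fund, for a payoff of 18.84.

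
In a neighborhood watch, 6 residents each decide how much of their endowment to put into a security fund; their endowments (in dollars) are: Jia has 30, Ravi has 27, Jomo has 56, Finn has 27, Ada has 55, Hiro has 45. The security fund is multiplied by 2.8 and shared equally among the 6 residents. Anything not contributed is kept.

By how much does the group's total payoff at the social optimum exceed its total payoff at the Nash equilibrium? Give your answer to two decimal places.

432.00 dollars

The private return per contributed unit is 2.8/6 = 0.4667 < 1 for every player regardless of endowment, so the Nash equilibrium is zero contribution and the group total is Σ E_j = 30 + 27 + 56 + 27 + 55 + 45 = 240.
Each contributed unit returns 2.800 to the group, so the social optimum is full contribution by everyone: group total = 2.800 × 240 = 672.00.
Efficiency loss = (2.800 − 1) × 240 = 432.00.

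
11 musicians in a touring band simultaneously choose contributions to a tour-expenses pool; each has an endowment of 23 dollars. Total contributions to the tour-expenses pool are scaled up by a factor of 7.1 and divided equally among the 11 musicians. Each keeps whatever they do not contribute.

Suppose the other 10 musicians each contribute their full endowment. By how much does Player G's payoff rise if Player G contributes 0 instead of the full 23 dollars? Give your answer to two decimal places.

8.15 dollars

Switching from a contribution of 23 to 0 lets Player G keep an extra 23 dollars, but lowers the tour-expenses pool by 23, which costs Player G their own share of that drop: 7.1/11 × 23 = 14.85.
Net gain = 23 − 14.85 = 8.15. The private return per contributed unit (0.6455) is below 1, so free-riding is indeed the best response regardless of what the others do.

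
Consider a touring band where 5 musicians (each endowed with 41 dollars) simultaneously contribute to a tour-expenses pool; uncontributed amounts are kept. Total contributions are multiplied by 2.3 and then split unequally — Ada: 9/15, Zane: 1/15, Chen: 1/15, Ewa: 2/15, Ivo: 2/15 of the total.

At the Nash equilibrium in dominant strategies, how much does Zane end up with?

A player with share s gets back 2.3·s per unit contributed, so full contribution is dominant for anyone with s > 1/2.3 = 0.4348 and zero contribution is dominant for anyone below.
Ada alone (share 9/15) is above the threshold, contributing 41; the remaining 4 contribute 0. Total contributed: 41.
Zane keeps 41 and receives 2.3 × 41 × 1/15 = 6.29 from the tour-expenses pool, for a payoff of 47.29.

47.29 dollars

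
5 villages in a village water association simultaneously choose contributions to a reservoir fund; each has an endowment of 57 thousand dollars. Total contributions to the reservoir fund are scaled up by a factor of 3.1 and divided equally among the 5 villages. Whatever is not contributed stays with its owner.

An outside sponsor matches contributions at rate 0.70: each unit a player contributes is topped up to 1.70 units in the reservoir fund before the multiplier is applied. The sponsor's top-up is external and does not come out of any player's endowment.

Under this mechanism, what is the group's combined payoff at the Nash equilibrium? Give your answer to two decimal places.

With the mechanism, a contributed unit returns 3.1 × 1.70 / 5 = 1.0540 per unit of net cost to the contributor — now above 1 — so contributing fully is weakly dominant for every player.
So the Nash equilibrium is full contribution by all 5; the group earns 3.1 × 1.70 × 285 = 1501.95.

1501.95 thousand dollars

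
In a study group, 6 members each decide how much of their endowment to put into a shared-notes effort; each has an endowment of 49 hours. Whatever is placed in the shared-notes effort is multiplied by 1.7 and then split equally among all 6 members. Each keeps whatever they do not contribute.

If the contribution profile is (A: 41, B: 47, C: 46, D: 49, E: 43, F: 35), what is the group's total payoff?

Total contributed: 41 + 47 + 46 + 49 + 43 + 35 = 261; total kept: 6 × 49 − 261 = 33.
The shared-notes effort pays out 1.7 × 261 = 443.70 in aggregate.
Group total = 33 + 443.70 = 476.70.

476.70 hours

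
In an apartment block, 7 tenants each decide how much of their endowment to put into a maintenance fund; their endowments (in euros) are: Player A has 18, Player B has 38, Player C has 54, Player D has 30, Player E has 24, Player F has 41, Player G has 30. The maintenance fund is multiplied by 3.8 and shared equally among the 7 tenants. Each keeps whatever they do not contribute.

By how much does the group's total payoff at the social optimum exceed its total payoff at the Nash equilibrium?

658.00 euros

The private return per contributed unit is 3.8/7 = 0.5429 < 1 for every player regardless of endowment, so the Nash equilibrium is zero contribution and the group total is Σ E_j = 18 + 38 + 54 + 30 + 24 + 41 + 30 = 235.
Each contributed unit returns 3.800 to the group, so the social optimum is full contribution by everyone: group total = 3.800 × 235 = 893.00.
Efficiency loss = (3.800 − 1) × 235 = 658.00.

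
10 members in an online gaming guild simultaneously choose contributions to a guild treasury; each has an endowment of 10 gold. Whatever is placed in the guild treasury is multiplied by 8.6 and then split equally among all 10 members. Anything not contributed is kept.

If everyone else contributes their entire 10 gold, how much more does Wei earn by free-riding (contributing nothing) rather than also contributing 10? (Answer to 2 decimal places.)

Switching from a contribution of 10 to 0 lets Wei keep an extra 10 gold, but lowers the guild treasury by 10, which costs Wei their own share of that drop: 8.6/10 × 10 = 8.60.
Net gain = 10 − 8.60 = 1.40. The private return per contributed unit (0.8600) is below 1, so free-riding is indeed the best response regardless of what the others do.

1.40 gold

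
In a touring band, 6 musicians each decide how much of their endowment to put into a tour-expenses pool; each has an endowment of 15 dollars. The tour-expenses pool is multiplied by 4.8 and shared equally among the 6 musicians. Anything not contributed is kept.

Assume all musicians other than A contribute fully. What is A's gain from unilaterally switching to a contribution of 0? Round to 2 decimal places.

3.00 dollars

Switching from a contribution of 15 to 0 lets A keep an extra 15 dollars, but lowers the tour-expenses pool by 15, which costs A their own share of that drop: 4.8/6 × 15 = 12.00.
Net gain = 15 − 12.00 = 3.00. The private return per contributed unit (0.8000) is below 1, so free-riding is indeed the best response regardless of what the others do.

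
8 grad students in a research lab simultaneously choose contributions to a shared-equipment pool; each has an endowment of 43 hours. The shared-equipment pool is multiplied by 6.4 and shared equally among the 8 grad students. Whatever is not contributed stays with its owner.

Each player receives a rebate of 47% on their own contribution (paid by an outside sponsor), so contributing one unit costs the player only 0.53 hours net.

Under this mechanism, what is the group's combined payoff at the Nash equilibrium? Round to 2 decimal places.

2363.28 hours

Under the mechanism each unit contributed yields (6.4/8) / 0.53 = 1.5094 back to its contributor per unit of net cost, which exceeds 1, making full contribution the dominant choice for everyone.
At the Nash equilibrium everyone contributes 43. Group total payoff = 8 × (43 × 0.47 + 6.4 × 43) = 2363.28.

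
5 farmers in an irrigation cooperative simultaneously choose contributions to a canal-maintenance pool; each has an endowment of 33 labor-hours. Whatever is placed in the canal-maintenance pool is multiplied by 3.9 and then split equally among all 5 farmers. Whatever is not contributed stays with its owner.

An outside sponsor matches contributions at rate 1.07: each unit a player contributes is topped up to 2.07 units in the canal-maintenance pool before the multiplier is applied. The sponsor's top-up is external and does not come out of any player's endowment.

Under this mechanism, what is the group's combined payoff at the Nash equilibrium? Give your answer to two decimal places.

Under the mechanism each unit contributed yields 3.9 × 2.07 / 5 = 1.6146 back to its contributor per unit of net cost, which exceeds 1, making full contribution the dominant choice for everyone.
So the Nash equilibrium is full contribution by all 5; the group earns 3.9 × 2.07 × 165 = 1332.05.

1332.05 labor-hours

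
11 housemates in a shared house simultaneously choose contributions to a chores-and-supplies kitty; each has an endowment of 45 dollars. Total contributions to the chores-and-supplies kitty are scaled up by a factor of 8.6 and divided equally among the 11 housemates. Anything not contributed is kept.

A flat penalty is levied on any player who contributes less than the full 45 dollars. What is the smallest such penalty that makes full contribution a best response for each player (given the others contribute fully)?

Given the others contribute fully, the best deviation is to contribute 0 (any partial contribution still incurs the fine and gives up units whose private return 0.7818 is below 1).
Deviating from 45 to 0 saves 45 dollars but forfeits the deviator's share of the drop in the chores-and-supplies kitty: 8.6/11 × 45 = 35.18.
So the deviation gain is 45 − 35.18 = 9.82, and the fine must be at least 9.82 dollars to wipe it out.

9.82 dollars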